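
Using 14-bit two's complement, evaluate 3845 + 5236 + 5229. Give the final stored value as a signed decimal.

3845 + 5236 = 9081 → wraps to -7303 (10001101111001)
-7303 + 5229 = -2074 (11011111100110)

-2074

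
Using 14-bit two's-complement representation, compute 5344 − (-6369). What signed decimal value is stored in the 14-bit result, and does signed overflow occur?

5344 → 01010011100000
-6369 → 10011100011111
Subtract via negate-and-add: invert 10011100011111 + 1 = 01100011100001 (i.e. 6369).
  01010011100000
+ 01100011100001
= 10110111000001
Result 10110111000001: MSB = 1 → 11713 − 16384 = -4671.
Both addends (after negating the subtrahend) are non-negative but the stored result is negative: signed overflow. The true value 5344 − (-6369) = 11713 lies outside [-8192, 8191].

-4671; overflow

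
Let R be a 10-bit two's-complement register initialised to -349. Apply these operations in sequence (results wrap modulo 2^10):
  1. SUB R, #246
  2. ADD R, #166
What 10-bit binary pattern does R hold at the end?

Start: R = -349 = 1010100011.
R = -349 − 246 = -595; wraps to 429 = 0110101101
R = 429 + 166 = 595; wraps to -429 = 1001010011

1001010011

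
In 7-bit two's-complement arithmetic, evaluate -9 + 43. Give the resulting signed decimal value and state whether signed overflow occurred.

-9 → 1110111
43 → 0101011
  1110111
+ 0101011
= 0100010  (discard carry-out 1)
Result 0100010: MSB = 0 → value 34.
Addends have opposite signs, so signed overflow cannot occur.

34; no overflow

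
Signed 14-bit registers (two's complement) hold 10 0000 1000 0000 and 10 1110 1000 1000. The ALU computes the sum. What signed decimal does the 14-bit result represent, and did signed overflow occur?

3848; overflow

10 0000 1000 0000 → 10000010000000 = -8064 (signed)
10 1110 1000 1000 → 10111010001000 = -4472 (signed)
  10000010000000
+ 10111010001000
= 00111100001000  (discard carry-out 1)
Result 00111100001000: MSB = 0 → value 3848.
Both addends are negative but the stored result is non-negative: signed overflow. The true value -8064 + (-4472) = -12536 lies outside [-8192, 8191].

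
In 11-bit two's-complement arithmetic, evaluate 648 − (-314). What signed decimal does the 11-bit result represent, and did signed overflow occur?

648 → 01010001000
-314 → 11011000110
Subtract via negate-and-add: invert 11011000110 + 1 = 00100111010 (i.e. 314).
  01010001000
+ 00100111010
= 01111000010
Result 01111000010: MSB = 0 → value 962.
Both addends (after negating the subtrahend) are non-negative and so is the stored result: no signed overflow.

962; no overflow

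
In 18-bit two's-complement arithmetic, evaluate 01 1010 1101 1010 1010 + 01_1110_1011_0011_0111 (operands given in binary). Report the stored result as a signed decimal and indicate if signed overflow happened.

01 1010 1101 1010 1010 → 011010110110101010 = 109994 (signed)
01_1110_1011_0011_0111 → 011110101100110111 = 125751 (signed)
  011010110110101010
+ 011110101100110111
= 111001100011100001
Result 111001100011100001: MSB = 1 → 235745 − 262144 = -26399.
Both addends are non-negative but the stored result is negative: signed overflow. The true value 109994 + 125751 = 235745 lies outside [-131072, 131071].

-26399; overflow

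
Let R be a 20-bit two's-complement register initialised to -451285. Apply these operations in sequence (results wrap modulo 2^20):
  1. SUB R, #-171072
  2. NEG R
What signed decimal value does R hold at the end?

280213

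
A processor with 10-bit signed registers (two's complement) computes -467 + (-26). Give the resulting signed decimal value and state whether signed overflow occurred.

-467 → 1000101101
-26 → 1111100110
  1000101101
+ 1111100110
= 1000010011  (discard carry-out 1)
Result 1000010011: MSB = 1 → 531 − 1024 = -493.
Both addends are negative and so is the stored result: no signed overflow.

-493; no overflow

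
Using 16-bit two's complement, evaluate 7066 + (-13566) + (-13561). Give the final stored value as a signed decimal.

7066 + (-13566) = -6500 (1110011010011100)
-6500 + (-13561) = -20061 (1011000110100011)

-20061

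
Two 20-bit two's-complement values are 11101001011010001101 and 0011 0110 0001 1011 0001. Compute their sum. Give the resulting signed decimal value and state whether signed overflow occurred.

11101001011010001101 = -92531 (signed)
0011 0110 0001 1011 0001 → 00110110000110110001 = 221617 (signed)
  11101001011010001101
+ 00110110000110110001
= 00011111100000111110  (discard carry-out 1)
Result 00011111100000111110: MSB = 0 → value 129086.
Addends have opposite signs, so signed overflow cannot occur.

129086; no overflow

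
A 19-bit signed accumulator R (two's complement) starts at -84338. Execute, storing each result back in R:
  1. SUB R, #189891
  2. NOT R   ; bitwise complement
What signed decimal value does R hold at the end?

-250060

Start: R = -84338 = 1101011011010001110.
R = -84338 − 189891 = -274229; wraps to 250059 = 0111101000011001011
R = NOT 0111101000011001011 = 1000010111100110100 = -250060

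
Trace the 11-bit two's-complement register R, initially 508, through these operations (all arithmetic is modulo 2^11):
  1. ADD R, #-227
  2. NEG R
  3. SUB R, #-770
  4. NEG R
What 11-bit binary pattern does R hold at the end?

11000010111

Start: R = 508 = 00111111100.
R = 508 + (-227) = 281 = 00100011001
R = −(281) = -281 = 11011100111
R = -281 − (-770) = 489 = 00111101001
R = −(489) = -489 = 11000010111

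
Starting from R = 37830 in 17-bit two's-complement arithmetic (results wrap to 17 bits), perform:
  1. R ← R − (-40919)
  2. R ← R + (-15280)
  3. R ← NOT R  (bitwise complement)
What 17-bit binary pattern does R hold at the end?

10000100000010010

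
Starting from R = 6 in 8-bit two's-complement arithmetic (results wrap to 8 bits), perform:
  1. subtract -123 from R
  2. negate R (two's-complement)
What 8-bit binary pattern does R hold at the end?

01111111

Start: R = 6 = 00000110.
R = 6 − (-123) = 129; wraps to -127 = 10000001
R = −(-127) = 127 = 01111111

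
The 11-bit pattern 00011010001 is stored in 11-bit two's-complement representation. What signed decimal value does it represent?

209

MSB is 0, so the value is non-negative: 00011010001 = 209.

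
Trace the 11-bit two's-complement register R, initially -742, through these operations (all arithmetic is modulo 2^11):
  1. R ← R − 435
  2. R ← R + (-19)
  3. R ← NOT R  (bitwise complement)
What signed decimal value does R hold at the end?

Start: R = -742 = 10100011010.
R = -742 − 435 = -1177; wraps to 871 = 01101100111
R = 871 + (-19) = 852 = 01101010100
R = NOT 01101010100 = 10010101011 = -853

-853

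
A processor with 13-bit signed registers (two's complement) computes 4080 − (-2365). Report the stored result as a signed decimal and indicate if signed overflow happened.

4080 → 0111111110000
-2365 → 1011011000011
Subtract via negate-and-add: invert 1011011000011 + 1 = 0100100111101 (i.e. 2365).
  0111111110000
+ 0100100111101
= 1100100101101
Result 1100100101101: MSB = 1 → 6445 − 8192 = -1747.
Both addends (after negating the subtrahend) are non-negative but the stored result is negative: signed overflow. The true value 4080 − (-2365) = 6445 lies outside [-4096, 4095].

-1747; overflow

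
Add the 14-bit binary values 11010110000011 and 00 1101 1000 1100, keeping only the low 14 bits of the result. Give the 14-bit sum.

00001100001111

  11010110000011
+ 00110110001100
= 00001100001111  (discard carry-out 1)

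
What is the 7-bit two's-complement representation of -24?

|-24| = 24 = 0011000 in 7 bits.
Invert the bits: 1100111. Add 1: 1101000.
Check: 1101000 reads as 104 − 128 = -24.

1101000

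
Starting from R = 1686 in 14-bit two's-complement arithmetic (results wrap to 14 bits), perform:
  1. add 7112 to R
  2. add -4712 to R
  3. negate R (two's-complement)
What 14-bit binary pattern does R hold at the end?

11000000001010

Start: R = 1686 = 00011010010110.
R = 1686 + 7112 = 8798; wraps to -7586 = 10001001011110
R = -7586 + (-4712) = -12298; wraps to 4086 = 00111111110110
R = −(4086) = -4086 = 11000000001010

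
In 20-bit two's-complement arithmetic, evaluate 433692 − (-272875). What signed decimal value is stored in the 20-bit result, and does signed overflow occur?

433692 → 01101001111000011100
-272875 → 10111101011000010101
Subtract via negate-and-add: invert 10111101011000010101 + 1 = 01000010100111101011 (i.e. 272875).
  01101001111000011100
+ 01000010100111101011
= 10101100100000000111
Result 10101100100000000111: MSB = 1 → 706567 − 1048576 = -342009.
Both addends (after negating the subtrahend) are non-negative but the stored result is negative: signed overflow. The true value 433692 − (-272875) = 706567 lies outside [-524288, 524287].

-342009; overflow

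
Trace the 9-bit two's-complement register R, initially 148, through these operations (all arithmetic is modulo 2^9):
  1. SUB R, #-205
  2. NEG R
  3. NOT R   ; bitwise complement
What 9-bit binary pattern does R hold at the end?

Start: R = 148 = 010010100.
R = 148 − (-205) = 353; wraps to -159 = 101100001
R = −(-159) = 159 = 010011111
R = NOT 010011111 = 101100000 = -160

101100000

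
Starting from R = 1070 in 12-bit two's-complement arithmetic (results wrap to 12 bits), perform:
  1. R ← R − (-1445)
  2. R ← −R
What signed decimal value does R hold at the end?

Start: R = 1070 = 010000101110.
R = 1070 − (-1445) = 2515; wraps to -1581 = 100111010011
R = −(-1581) = 1581 = 011000101101

1581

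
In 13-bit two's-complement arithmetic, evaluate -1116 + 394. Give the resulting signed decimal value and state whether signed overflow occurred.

-1116 → 1101110100100
394 → 0000110001010
  1101110100100
+ 0000110001010
= 1110100101110
Result 1110100101110: MSB = 1 → 7470 − 8192 = -722.
Addends have opposite signs, so signed overflow cannot occur.

-722; no overflow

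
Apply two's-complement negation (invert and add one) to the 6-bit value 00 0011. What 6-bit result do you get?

111101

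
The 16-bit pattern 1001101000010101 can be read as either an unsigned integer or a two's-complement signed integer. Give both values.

unsigned = 39445, signed = -26091

Unsigned: 1001101000010101 = 39445.
Signed: MSB=1 → 39445 − 65536 = -26091.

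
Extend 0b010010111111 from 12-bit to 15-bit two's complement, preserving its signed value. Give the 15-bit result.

MSB of 010010111111 is 0; replicate it into the new high bits.
000|010010111111 → 000010010111111 (still 1215).

000010010111111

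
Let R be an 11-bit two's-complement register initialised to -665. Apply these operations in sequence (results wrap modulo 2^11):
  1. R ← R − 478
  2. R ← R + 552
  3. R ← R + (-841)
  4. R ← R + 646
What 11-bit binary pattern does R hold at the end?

10011101110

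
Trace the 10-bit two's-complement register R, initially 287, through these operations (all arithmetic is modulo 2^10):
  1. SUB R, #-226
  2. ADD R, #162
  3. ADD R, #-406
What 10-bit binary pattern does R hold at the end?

0100001101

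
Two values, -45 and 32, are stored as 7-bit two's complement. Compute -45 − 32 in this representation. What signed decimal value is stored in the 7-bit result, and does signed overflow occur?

-45 → 1010011
32 → 0100000
Subtract via negate-and-add: invert 0100000 + 1 = 1100000 (i.e. -32).
  1010011
+ 1100000
= 0110011  (discard carry-out 1)
Result 0110011: MSB = 0 → value 51.
Both addends (after negating the subtrahend) are negative but the stored result is non-negative: signed overflow. The true value -45 − 32 = -77 lies outside [-64, 63].

51; overflow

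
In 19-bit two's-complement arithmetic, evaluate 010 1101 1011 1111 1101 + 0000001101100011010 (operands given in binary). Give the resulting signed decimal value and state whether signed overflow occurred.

010 1101 1011 1111 1101 → 0101101101111111101 = 187389 (signed)
0000001101100011010 = 6938 (signed)
  0101101101111111101
+ 0000001101100011010
= 0101111011100010111
Result 0101111011100010111: MSB = 0 → value 194327.
Both addends are non-negative and so is the stored result: no signed overflow.

194327; no overflow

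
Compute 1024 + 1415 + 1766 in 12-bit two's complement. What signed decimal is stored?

109

1024 + 1415 = 2439 → wraps to -1657 (100110000111)
-1657 + 1766 = 109 (000001101101)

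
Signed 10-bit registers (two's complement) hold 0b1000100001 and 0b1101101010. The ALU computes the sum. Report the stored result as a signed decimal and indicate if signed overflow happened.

395; overflow

0b1000100001 → 1000100001 = -479 (signed)
0b1101101010 → 1101101010 = -150 (signed)
  1000100001
+ 1101101010
= 0110001011  (discard carry-out 1)
Result 0110001011: MSB = 0 → value 395.
Both addends are negative but the stored result is non-negative: signed overflow. The true value -479 + (-150) = -629 lies outside [-512, 511].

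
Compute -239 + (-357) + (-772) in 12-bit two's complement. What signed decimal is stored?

-1368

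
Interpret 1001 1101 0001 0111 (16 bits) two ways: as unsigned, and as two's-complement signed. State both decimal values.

Unsigned: 1001110100010111 = 40215.
Signed: MSB=1 → 40215 − 65536 = -25321.

unsigned = 40215, signed = -25321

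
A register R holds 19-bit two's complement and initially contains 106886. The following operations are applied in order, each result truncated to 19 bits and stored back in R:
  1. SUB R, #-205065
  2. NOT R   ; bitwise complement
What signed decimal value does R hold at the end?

Start: R = 106886 = 0011010000110000110.
R = 106886 − (-205065) = 311951; wraps to -212337 = 1001100001010001111
R = NOT 1001100001010001111 = 0110011110101110000 = 212336

212336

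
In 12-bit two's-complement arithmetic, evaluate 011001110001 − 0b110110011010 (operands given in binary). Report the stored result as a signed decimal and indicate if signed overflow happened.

011001110001 = 1649 (signed)
0b110110011010 → 110110011010 = -614 (signed)
Subtract via negate-and-add: invert 110110011010 + 1 = 001001100110 (i.e. 614).
  011001110001
+ 001001100110
= 100011010111
Result 100011010111: MSB = 1 → 2263 − 4096 = -1833.
Both addends (after negating the subtrahend) are non-negative but the stored result is negative: signed overflow. The true value 1649 − (-614) = 2263 lies outside [-2048, 2047].

-1833; overflow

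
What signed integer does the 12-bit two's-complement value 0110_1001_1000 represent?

MSB is 0, so the value is non-negative: 011010011000 = 1688.

1688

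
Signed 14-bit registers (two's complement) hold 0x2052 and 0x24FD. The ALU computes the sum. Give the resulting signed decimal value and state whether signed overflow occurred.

1359; overflow

0x2052 = 10000001010010 = -8110 (signed)
0x24FD = 10010011111101 = -6915 (signed)
  10000001010010
+ 10010011111101
= 00010101001111  (discard carry-out 1)
Result 00010101001111: MSB = 0 → value 1359.
Both addends are negative but the stored result is non-negative: signed overflow. The true value -8110 + (-6915) = -15025 lies outside [-8192, 8191].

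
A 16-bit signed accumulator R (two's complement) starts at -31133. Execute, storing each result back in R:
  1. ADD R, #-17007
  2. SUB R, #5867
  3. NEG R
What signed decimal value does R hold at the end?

-11529

Start: R = -31133 = 1000011001100011.
R = -31133 + (-17007) = -48140; wraps to 17396 = 0100001111110100
R = 17396 − 5867 = 11529 = 0010110100001001
R = −(11529) = -11529 = 1101001011110111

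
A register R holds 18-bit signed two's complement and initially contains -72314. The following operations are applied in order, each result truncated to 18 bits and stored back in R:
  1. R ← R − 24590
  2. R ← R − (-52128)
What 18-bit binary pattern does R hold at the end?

Start: R = -72314 = 101110010110000110.
R = -72314 − 24590 = -96904 = 101000010101111000
R = -96904 − (-52128) = -44776 = 110101000100011000

110101000100011000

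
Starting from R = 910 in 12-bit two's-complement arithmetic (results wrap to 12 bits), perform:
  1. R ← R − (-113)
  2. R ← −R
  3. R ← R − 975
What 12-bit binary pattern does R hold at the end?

100000110010

Start: R = 910 = 001110001110.
R = 910 − (-113) = 1023 = 001111111111
R = −(1023) = -1023 = 110000000001
R = -1023 − 975 = -1998 = 100000110010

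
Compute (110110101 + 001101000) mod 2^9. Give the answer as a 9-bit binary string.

  110110101
+ 001101000
= 000011101  (discard carry-out 1)

000011101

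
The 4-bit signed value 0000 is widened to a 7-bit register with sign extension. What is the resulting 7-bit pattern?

0000000

MSB of 0000 is 0; replicate it into the new high bits.
000|0000 → 0000000 (still 0).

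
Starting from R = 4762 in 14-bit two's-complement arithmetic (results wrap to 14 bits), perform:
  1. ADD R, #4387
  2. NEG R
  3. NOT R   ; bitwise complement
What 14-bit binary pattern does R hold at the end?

10001110111100

Start: R = 4762 = 01001010011010.
R = 4762 + 4387 = 9149; wraps to -7235 = 10001110111101
R = −(-7235) = 7235 = 01110001000011
R = NOT 01110001000011 = 10001110111100 = -7236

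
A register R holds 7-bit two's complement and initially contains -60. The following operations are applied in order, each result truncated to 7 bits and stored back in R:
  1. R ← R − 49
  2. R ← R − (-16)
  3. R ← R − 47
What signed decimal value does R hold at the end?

-12

Start: R = -60 = 1000100.
R = -60 − 49 = -109; wraps to 19 = 0010011
R = 19 − (-16) = 35 = 0100011
R = 35 − 47 = -12 = 1110100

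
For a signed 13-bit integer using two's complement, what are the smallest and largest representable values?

min = -4096, max = 4095

Minimum: −2^12 = -4096.
Maximum: 2^12 − 1 = 4095.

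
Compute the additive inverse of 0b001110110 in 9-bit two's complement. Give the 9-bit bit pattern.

110001010

Invert: 110001001. Add 1: 110001010.
Check: 001110110 = 118, 110001010 = -118.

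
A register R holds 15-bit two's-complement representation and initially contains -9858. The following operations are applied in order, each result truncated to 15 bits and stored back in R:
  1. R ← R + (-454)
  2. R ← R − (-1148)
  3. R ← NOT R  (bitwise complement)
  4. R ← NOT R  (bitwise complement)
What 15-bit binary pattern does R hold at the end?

101110000110100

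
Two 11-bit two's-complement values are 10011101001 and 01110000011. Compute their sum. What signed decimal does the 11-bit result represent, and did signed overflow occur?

108; no overflow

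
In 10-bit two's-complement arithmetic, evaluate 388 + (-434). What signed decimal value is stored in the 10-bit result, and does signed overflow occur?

-46; no overflow

388 → 0110000100
-434 → 1001001110
  0110000100
+ 1001001110
= 1111010010
Result 1111010010: MSB = 1 → 978 − 1024 = -46.
Addends have opposite signs, so signed overflow cannot occur.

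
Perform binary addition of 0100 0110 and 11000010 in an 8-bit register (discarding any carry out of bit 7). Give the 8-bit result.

00001000

  01000110
+ 11000010
= 00001000  (discard carry-out 1)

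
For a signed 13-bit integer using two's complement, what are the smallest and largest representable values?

Minimum: −2^12 = -4096.
Maximum: 2^12 − 1 = 4095.

min = -4096, max = 4095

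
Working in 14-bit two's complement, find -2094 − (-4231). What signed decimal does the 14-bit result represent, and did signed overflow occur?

2137; no overflow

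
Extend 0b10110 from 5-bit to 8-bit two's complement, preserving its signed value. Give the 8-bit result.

11110110

MSB of 10110 is 1; replicate it into the new high bits.
111|10110 → 11110110 (still -10).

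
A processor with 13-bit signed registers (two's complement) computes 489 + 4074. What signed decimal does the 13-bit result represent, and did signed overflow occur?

-3629; overflow

489 → 0000111101001
4074 → 0111111101010
  0000111101001
+ 0111111101010
= 1000111010011
Result 1000111010011: MSB = 1 → 4563 − 8192 = -3629.
Both addends are non-negative but the stored result is negative: signed overflow. The true value 489 + 4074 = 4563 lies outside [-4096, 4095].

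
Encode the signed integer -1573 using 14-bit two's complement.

|-1573| = 1573 = 00011000100101 in 14 bits.
Invert the bits: 11100111011010. Add 1: 11100111011011.
Check: 11100111011011 reads as 14811 − 16384 = -1573.

11100111011011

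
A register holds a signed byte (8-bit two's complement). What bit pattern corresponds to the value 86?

86 is non-negative, so write it directly in 8 bits: 01010110.

01010110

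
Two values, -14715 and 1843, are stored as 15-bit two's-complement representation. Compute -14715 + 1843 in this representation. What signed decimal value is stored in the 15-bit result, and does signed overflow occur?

-12872; no overflow

-14715 → 100011010000101
1843 → 000011100110011
  100011010000101
+ 000011100110011
= 100110110111000
Result 100110110111000: MSB = 1 → 19896 − 32768 = -12872.
Addends have opposite signs, so signed overflow cannot occur.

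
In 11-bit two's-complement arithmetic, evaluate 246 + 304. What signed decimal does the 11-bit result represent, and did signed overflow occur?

550; no overflow

246 → 00011110110
304 → 00100110000
  00011110110
+ 00100110000
= 01000100110
Result 01000100110: MSB = 0 → value 550.
Both addends are non-negative and so is the stored result: no signed overflow.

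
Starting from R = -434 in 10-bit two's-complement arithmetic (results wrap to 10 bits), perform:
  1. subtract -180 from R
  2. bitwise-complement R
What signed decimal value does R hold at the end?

Start: R = -434 = 1001001110.
R = -434 − (-180) = -254 = 1100000010
R = NOT 1100000010 = 0011111101 = 253

253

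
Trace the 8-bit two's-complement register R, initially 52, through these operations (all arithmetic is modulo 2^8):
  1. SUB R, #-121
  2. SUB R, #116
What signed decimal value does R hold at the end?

Start: R = 52 = 00110100.
R = 52 − (-121) = 173; wraps to -83 = 10101101
R = -83 − 116 = -199; wraps to 57 = 00111001

57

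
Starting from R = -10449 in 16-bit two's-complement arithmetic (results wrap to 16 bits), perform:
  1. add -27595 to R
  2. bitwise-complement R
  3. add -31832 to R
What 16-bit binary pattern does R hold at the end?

0001100001000011

Start: R = -10449 = 1101011100101111.
R = -10449 + (-27595) = -38044; wraps to 27492 = 0110101101100100
R = NOT 0110101101100100 = 1001010010011011 = -27493
R = -27493 + (-31832) = -59325; wraps to 6211 = 0001100001000011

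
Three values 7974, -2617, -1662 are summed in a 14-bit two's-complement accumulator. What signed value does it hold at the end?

7974 + (-2617) = 5357 (01010011101101)
5357 + (-1662) = 3695 (00111001101111)

3695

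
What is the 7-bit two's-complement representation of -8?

1111000

|-8| = 8 = 0001000 in 7 bits.
Invert the bits: 1110111. Add 1: 1111000.
Check: 1111000 reads as 120 − 128 = -8.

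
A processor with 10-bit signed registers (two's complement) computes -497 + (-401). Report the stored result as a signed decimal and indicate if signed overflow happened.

-497 → 1000001111
-401 → 1001101111
  1000001111
+ 1001101111
= 0001111110  (discard carry-out 1)
Result 0001111110: MSB = 0 → value 126.
Both addends are negative but the stored result is non-negative: signed overflow. The true value -497 + (-401) = -898 lies outside [-512, 511].

126; overflow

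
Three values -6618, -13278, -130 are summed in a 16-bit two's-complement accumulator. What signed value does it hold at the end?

-6618 + (-13278) = -19896 (1011001001001000)
-19896 + (-130) = -20026 (1011000111000110)

-20026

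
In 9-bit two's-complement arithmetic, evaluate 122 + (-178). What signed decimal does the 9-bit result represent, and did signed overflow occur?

122 → 001111010
-178 → 101001110
  001111010
+ 101001110
= 111001000
Result 111001000: MSB = 1 → 456 − 512 = -56.
Addends have opposite signs, so signed overflow cannot occur.

-56; no overflow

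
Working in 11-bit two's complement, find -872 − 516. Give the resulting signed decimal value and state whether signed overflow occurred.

660; overflow

-872 → 10010011000
516 → 01000000100
Subtract via negate-and-add: invert 01000000100 + 1 = 10111111100 (i.e. -516).
  10010011000
+ 10111111100
= 01010010100  (discard carry-out 1)
Result 01010010100: MSB = 0 → value 660.
Both addends (after negating the subtrahend) are negative but the stored result is non-negative: signed overflow. The true value -872 − 516 = -1388 lies outside [-1024, 1023].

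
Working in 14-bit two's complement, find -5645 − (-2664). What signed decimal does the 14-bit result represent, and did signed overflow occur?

-2981; no overflow

-5645 → 10100111110011
-2664 → 11010110011000
Subtract via negate-and-add: invert 11010110011000 + 1 = 00101001101000 (i.e. 2664).
  10100111110011
+ 00101001101000
= 11010001011011
Result 11010001011011: MSB = 1 → 13403 − 16384 = -2981.
Addends (after negating the subtrahend) have opposite signs, so signed overflow cannot occur.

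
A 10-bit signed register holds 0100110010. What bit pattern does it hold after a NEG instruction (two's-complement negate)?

Invert: 1011001101. Add 1: 1011001110.
Check: 0100110010 = 306, 1011001110 = -306.

1011001110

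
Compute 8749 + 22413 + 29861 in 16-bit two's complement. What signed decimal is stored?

8749 + 22413 = 31162 (0111100110111010)
31162 + 29861 = 61023 → wraps to -4513 (1110111001011111)

-4513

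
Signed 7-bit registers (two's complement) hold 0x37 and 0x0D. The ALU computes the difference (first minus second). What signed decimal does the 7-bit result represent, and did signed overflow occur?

42; no overflow

0x37 = 0110111 = 55 (signed)
0x0D = 0001101 = 13 (signed)
Subtract via negate-and-add: invert 0001101 + 1 = 1110011 (i.e. -13).
  0110111
+ 1110011
= 0101010  (discard carry-out 1)
Result 0101010: MSB = 0 → value 42.
Addends (after negating the subtrahend) have opposite signs, so signed overflow cannot occur.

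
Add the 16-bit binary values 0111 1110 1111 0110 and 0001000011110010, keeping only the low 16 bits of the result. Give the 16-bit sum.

  0111111011110110
+ 0001000011110010
= 1000111111101000

1000111111101000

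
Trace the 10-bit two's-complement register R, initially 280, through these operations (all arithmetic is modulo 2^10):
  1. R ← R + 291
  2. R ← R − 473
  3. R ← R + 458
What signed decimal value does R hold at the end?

-468

Start: R = 280 = 0100011000.
R = 280 + 291 = 571; wraps to -453 = 1000111011
R = -453 − 473 = -926; wraps to 98 = 0001100010
R = 98 + 458 = 556; wraps to -468 = 1000101100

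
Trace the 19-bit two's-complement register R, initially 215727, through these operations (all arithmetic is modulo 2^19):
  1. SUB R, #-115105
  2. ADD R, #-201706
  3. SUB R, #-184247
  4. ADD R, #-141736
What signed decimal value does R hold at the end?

Start: R = 215727 = 0110100101010101111.
R = 215727 − (-115105) = 330832; wraps to -193456 = 1010000110001010000
R = -193456 + (-201706) = -395162; wraps to 129126 = 0011111100001100110
R = 129126 − (-184247) = 313373; wraps to -210915 = 1001100100000011101
R = -210915 + (-141736) = -352651; wraps to 171637 = 0101001111001110101

171637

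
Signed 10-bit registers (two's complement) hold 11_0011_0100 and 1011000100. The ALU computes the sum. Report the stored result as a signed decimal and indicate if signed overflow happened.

504; overflow

11_0011_0100 → 1100110100 = -204 (signed)
1011000100 = -316 (signed)
  1100110100
+ 1011000100
= 0111111000  (discard carry-out 1)
Result 0111111000: MSB = 0 → value 504.
Both addends are negative but the stored result is non-negative: signed overflow. The true value -204 + (-316) = -520 lies outside [-512, 511].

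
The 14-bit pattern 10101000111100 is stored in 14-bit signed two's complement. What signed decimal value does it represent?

MSB is 1, so the value is negative.
Unsigned reading: 10812. Subtract 2^14 = 16384: 10812 − 16384 = -5572.

-5572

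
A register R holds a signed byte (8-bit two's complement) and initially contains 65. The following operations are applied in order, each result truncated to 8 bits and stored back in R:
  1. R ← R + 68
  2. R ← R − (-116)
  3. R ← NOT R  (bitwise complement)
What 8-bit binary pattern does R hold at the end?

00000110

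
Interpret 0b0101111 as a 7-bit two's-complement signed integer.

MSB is 0, so the value is non-negative: 0101111 = 47.

47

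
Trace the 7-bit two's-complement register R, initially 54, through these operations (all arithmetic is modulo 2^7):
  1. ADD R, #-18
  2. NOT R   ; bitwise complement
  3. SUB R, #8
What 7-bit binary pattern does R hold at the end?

1010011

Start: R = 54 = 0110110.
R = 54 + (-18) = 36 = 0100100
R = NOT 0100100 = 1011011 = -37
R = -37 − 8 = -45 = 1010011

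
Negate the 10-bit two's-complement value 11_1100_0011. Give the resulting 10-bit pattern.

0000111101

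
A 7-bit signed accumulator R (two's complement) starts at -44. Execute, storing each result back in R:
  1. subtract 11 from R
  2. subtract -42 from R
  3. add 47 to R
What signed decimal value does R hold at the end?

34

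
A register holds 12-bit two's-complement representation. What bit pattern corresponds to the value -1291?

101011110101

|-1291| = 1291 = 010100001011 in 12 bits.
Invert the bits: 101011110100. Add 1: 101011110101.
Check: 101011110101 reads as 2805 − 4096 = -1291.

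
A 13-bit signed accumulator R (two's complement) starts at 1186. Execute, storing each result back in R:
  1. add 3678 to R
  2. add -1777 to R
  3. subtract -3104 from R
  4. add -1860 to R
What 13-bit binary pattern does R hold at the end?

1000011101011

Start: R = 1186 = 0010010100010.
R = 1186 + 3678 = 4864; wraps to -3328 = 1001100000000
R = -3328 + (-1777) = -5105; wraps to 3087 = 0110000001111
R = 3087 − (-3104) = 6191; wraps to -2001 = 1100000101111
R = -2001 + (-1860) = -3861 = 1000011101011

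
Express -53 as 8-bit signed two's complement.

|-53| = 53 = 00110101 in 8 bits.
Invert the bits: 11001010. Add 1: 11001011.

11001011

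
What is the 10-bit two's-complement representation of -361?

|-361| = 361 = 0101101001 in 10 bits.
Invert the bits: 1010010110. Add 1: 1010010111.
Check: 1010010111 reads as 663 − 1024 = -361.

1010010111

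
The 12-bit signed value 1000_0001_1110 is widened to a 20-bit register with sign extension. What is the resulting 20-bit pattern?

11111111100000011110

MSB of 100000011110 is 1; replicate it into the new high bits.
11111111|100000011110 → 11111111100000011110 (still -2018).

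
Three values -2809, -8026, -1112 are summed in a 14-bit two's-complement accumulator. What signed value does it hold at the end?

4437

-2809 + (-8026) = -10835 → wraps to 5549 (01010110101101)
5549 + (-1112) = 4437 (01000101010101)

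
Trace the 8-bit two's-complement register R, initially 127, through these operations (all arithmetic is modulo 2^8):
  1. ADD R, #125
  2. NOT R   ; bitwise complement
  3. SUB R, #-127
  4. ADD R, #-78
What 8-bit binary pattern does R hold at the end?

Start: R = 127 = 01111111.
R = 127 + 125 = 252; wraps to -4 = 11111100
R = NOT 11111100 = 00000011 = 3
R = 3 − (-127) = 130; wraps to -126 = 10000010
R = -126 + (-78) = -204; wraps to 52 = 00110100

00110100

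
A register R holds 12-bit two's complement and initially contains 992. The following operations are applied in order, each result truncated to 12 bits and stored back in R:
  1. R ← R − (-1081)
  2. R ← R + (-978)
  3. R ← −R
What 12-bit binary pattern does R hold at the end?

101110111001

Start: R = 992 = 001111100000.
R = 992 − (-1081) = 2073; wraps to -2023 = 100000011001
R = -2023 + (-978) = -3001; wraps to 1095 = 010001000111
R = −(1095) = -1095 = 101110111001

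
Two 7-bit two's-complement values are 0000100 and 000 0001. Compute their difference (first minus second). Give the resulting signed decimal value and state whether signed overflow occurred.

0000100 = 4 (signed)
000 0001 → 0000001 = 1 (signed)
Subtract via negate-and-add: invert 0000001 + 1 = 1111111 (i.e. -1).
  0000100
+ 1111111
= 0000011  (discard carry-out 1)
Result 0000011: MSB = 0 → value 3.
Addends (after negating the subtrahend) have opposite signs, so signed overflow cannot occur.

3; no overflow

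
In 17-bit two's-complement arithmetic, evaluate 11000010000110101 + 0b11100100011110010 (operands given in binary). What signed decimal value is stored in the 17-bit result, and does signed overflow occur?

11000010000110101 = -31691 (signed)
0b11100100011110010 → 11100100011110010 = -14094 (signed)
  11000010000110101
+ 11100100011110010
= 10100110100100111  (discard carry-out 1)
Result 10100110100100111: MSB = 1 → 85287 − 131072 = -45785.
Both addends are negative and so is the stored result: no signed overflow.

-45785; no overflow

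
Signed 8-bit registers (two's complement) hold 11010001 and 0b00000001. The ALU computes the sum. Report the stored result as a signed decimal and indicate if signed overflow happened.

11010001 = -47 (signed)
0b00000001 → 00000001 = 1 (signed)
  11010001
+ 00000001
= 11010010
Result 11010010: MSB = 1 → 210 − 256 = -46.
Addends have opposite signs, so signed overflow cannot occur.

-46; no overflow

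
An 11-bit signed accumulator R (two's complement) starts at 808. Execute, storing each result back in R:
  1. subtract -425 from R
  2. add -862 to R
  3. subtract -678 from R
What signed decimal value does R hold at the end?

-999

Start: R = 808 = 01100101000.
R = 808 − (-425) = 1233; wraps to -815 = 10011010001
R = -815 + (-862) = -1677; wraps to 371 = 00101110011
R = 371 − (-678) = 1049; wraps to -999 = 10000011001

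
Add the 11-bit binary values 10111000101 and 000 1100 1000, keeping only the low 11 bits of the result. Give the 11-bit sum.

11010001101

  10111000101
+ 00011001000
= 11010001101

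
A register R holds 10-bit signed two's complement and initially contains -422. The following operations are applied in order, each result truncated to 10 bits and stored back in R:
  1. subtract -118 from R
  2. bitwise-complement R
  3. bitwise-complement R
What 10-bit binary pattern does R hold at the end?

1011010000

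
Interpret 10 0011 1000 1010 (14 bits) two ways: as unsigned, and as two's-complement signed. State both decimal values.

unsigned = 9098, signed = -7286

Unsigned: 10001110001010 = 9098.
Signed: MSB=1 → 9098 − 16384 = -7286.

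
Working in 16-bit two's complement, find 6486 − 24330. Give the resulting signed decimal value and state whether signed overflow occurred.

6486 → 0001100101010110
24330 → 0101111100001010
Subtract via negate-and-add: invert 0101111100001010 + 1 = 1010000011110110 (i.e. -24330).
  0001100101010110
+ 1010000011110110
= 1011101001001100
Result 1011101001001100: MSB = 1 → 47692 − 65536 = -17844.
Addends (after negating the subtrahend) have opposite signs, so signed overflow cannot occur.

-17844; no overflow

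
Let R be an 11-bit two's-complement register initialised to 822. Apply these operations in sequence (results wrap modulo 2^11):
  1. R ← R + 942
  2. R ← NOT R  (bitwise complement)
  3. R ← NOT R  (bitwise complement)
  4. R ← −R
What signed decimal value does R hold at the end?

Start: R = 822 = 01100110110.
R = 822 + 942 = 1764; wraps to -284 = 11011100100
R = NOT 11011100100 = 00100011011 = 283
R = NOT 00100011011 = 11011100100 = -284
R = −(-284) = 284 = 00100011100

284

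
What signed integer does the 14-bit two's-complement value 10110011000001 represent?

MSB is 1, so the value is negative.
Unsigned reading: 11457. Subtract 2^14 = 16384: 11457 − 16384 = -4927.

-4927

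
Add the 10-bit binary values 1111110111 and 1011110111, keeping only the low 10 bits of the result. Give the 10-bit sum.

  1111110111
+ 1011110111
= 1011101110  (discard carry-out 1)

1011101110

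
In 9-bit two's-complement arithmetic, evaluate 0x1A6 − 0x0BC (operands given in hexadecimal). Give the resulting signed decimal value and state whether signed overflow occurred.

0x1A6 = 110100110 = -90 (signed)
0x0BC = 010111100 = 188 (signed)
Subtract via negate-and-add: invert 010111100 + 1 = 101000100 (i.e. -188).
  110100110
+ 101000100
= 011101010  (discard carry-out 1)
Result 011101010: MSB = 0 → value 234.
Both addends (after negating the subtrahend) are negative but the stored result is non-negative: signed overflow. The true value -90 − 188 = -278 lies outside [-256, 255].

234; overflow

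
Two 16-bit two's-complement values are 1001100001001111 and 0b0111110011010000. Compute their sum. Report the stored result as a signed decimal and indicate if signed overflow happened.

5407; no overflow

1001100001001111 = -26545 (signed)
0b0111110011010000 → 0111110011010000 = 31952 (signed)
  1001100001001111
+ 0111110011010000
= 0001010100011111  (discard carry-out 1)
Result 0001010100011111: MSB = 0 → value 5407.
Addends have opposite signs, so signed overflow cannot occur.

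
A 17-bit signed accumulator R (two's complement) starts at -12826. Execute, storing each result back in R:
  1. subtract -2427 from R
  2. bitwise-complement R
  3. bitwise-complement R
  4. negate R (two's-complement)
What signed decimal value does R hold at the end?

Start: R = -12826 = 11100110111100110.
R = -12826 − (-2427) = -10399 = 11101011101100001
R = NOT 11101011101100001 = 00010100010011110 = 10398
R = NOT 00010100010011110 = 11101011101100001 = -10399
R = −(-10399) = 10399 = 00010100010011111

10399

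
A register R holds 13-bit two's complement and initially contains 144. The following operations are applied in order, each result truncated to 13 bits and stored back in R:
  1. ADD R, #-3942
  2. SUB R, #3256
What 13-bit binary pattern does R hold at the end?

Start: R = 144 = 0000010010000.
R = 144 + (-3942) = -3798 = 1000100101010
R = -3798 − 3256 = -7054; wraps to 1138 = 0010001110010

0010001110010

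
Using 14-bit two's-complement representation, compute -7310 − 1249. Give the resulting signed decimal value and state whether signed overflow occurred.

-7310 → 10001101110010
1249 → 00010011100001
Subtract via negate-and-add: invert 00010011100001 + 1 = 11101100011111 (i.e. -1249).
  10001101110010
+ 11101100011111
= 01111010010001  (discard carry-out 1)
Result 01111010010001: MSB = 0 → value 7825.
Both addends (after negating the subtrahend) are negative but the stored result is non-negative: signed overflow. The true value -7310 − 1249 = -8559 lies outside [-8192, 8191].

7825; overflow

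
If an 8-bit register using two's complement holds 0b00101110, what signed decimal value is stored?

46

MSB is 0, so the value is non-negative: 00101110 = 46.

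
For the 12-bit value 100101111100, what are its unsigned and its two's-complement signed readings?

unsigned = 2428, signed = -1668

Unsigned: 100101111100 = 2428.
Signed: MSB=1 → 2428 − 4096 = -1668.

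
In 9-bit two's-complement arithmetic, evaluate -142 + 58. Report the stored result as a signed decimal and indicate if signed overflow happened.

-142 → 101110010
58 → 000111010
  101110010
+ 000111010
= 110101100
Result 110101100: MSB = 1 → 428 − 512 = -84.
Addends have opposite signs, so signed overflow cannot occur.

-84; no overflow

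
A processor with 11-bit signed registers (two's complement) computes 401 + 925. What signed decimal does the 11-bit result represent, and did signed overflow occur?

401 → 00110010001
925 → 01110011101
  00110010001
+ 01110011101
= 10100101110
Result 10100101110: MSB = 1 → 1326 − 2048 = -722.
Both addends are non-negative but the stored result is negative: signed overflow. The true value 401 + 925 = 1326 lies outside [-1024, 1023].

-722; overflow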